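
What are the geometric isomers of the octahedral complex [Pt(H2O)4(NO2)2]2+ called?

cis and trans

The distinct arrangements are (2 in all): NO2 trans; NO2 cis.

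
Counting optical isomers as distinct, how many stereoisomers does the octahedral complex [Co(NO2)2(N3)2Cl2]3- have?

6

There are 5 geometric isomers: NO2 trans, N3 trans, Cl trans; NO2 cis, N3 cis, Cl trans; NO2 trans, N3 cis, Cl cis; NO2 cis, N3 cis, Cl cis (chiral); NO2 cis, N3 trans, Cl cis.
One of these lacks any improper symmetry element and so occurs as an enantiomeric pair, giving 5 + 1 = 6 stereoisomers in total.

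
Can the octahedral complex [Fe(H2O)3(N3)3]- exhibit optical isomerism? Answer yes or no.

An octahedron has six vertices in three trans pairs; every non-trans pair is cis.
Working through the distinct placements yields 2 geometric isomers: H2O mer; H2O fac.
Each arrangement has an internal mirror plane or centre of symmetry, so none is chiral.

no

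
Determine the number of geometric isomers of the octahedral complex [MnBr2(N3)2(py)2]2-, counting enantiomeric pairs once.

The six octahedral sites form three mutually perpendicular trans pairs.
There are 5 geometric isomers: Br trans, N3 trans, py trans; Br trans, N3 cis, py cis; Br cis, N3 cis, py trans; Br cis, N3 cis, py cis (chiral); Br cis, N3 trans, py cis.

5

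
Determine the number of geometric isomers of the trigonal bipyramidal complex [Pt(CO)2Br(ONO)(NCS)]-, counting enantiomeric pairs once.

In a trigonal bipyramid the two axial positions differ from the three equatorial ones.
Placing the ligands in turn and identifying arrangements related by rotation or reflection leaves 7 distinct geometric isomers.

7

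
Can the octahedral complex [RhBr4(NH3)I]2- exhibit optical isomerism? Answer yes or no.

The six octahedral sites form three mutually perpendicular trans pairs.
The distinct arrangements are (2 in all): NH3 and I mutually trans; NH3 and I mutually cis.
Each arrangement has an internal mirror plane or centre of symmetry, so none is chiral.

no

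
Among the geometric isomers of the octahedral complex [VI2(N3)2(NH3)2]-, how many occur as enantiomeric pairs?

1

An octahedron has six vertices in three trans pairs; every non-trans pair is cis.
There are 5 geometric isomers: I trans, N3 trans, NH3 trans; I trans, N3 cis, NH3 cis; I cis, N3 cis, NH3 trans; I cis, N3 cis, NH3 cis (chiral); I cis, N3 trans, NH3 cis.
One of these lacks any improper symmetry element and so occurs as an enantiomeric pair, giving 5 + 1 = 6 stereoisomers in total.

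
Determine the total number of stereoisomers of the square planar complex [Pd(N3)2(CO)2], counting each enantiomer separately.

In a square planar complex each vertex has one trans partner and two cis neighbours.
Working through the distinct placements yields 2 geometric isomers: N3 cis; N3 trans.
Each arrangement has an internal mirror plane or centre of symmetry, so none is chiral.

2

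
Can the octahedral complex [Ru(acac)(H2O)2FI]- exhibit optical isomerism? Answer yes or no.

An octahedron has six vertices in three trans pairs; every non-trans pair is cis.
Each acac is bidentate and must span two cis positions.
Working through the distinct placements yields 4 geometric isomers: H2O cis (3 arrangements, 2 chiral); H2O trans.
Of these, 2 lack any improper symmetry element and so occur as enantiomeric pairs, giving 4 + 2 = 6 stereoisomers in total.

yes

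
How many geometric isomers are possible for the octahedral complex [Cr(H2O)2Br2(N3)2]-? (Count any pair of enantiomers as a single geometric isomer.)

The six octahedral sites form three mutually perpendicular trans pairs.
The distinct arrangements are (5 in all): H2O trans, Br trans, N3 trans; H2O cis, Br trans, N3 cis; H2O cis, Br cis, N3 trans; H2O cis, Br cis, N3 cis (chiral); H2O trans, Br cis, N3 cis.

5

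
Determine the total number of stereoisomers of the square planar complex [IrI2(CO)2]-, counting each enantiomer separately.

Systematic placement gives 2 geometric isomers: I cis; I trans.
Each arrangement has an internal mirror plane or centre of symmetry, so none is chiral.

2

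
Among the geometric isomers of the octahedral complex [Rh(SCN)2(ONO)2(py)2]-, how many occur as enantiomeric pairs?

The six octahedral sites form three mutually perpendicular trans pairs.
The distinct arrangements are (5 in all): SCN trans, ONO trans, py trans; SCN cis, ONO trans, py cis; SCN cis, ONO cis, py trans; SCN cis, ONO cis, py cis (chiral); SCN trans, ONO cis, py cis.
One of these lacks any improper symmetry element and so occurs as an enantiomeric pair, giving 5 + 1 = 6 stereoisomers in total.

1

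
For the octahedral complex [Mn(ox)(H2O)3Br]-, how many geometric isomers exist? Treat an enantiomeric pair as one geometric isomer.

An octahedron has six vertices in three trans pairs; every non-trans pair is cis.
Each ox is bidentate and must span two cis positions.
Systematic placement gives 2 geometric isomers: H2O fac; H2O mer.

2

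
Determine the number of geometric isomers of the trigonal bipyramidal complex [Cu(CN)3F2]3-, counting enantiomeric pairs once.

3

A trigonal bipyramid has two axial and three equatorial sites, which are chemically inequivalent.
Systematic placement gives 3 geometric isomers: F both equatorial; F one axial, one equatorial; F both axial.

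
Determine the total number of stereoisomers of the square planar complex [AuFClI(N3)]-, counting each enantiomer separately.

A square has two trans pairs of vertices; adjacent vertices are cis.
Systematic placement gives 3 geometric isomers: (Cl/I trans, F/N3 trans); (Cl/N3 trans, F/I trans); (Cl/F trans, I/N3 trans).
Each arrangement has an internal mirror plane or centre of symmetry, so none is chiral.

3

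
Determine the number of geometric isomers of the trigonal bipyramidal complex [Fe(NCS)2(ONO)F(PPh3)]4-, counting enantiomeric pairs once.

Systematic enumeration (placing each ligand type in turn and discarding arrangements equivalent by rotation or reflection) gives 7 geometric isomers.

7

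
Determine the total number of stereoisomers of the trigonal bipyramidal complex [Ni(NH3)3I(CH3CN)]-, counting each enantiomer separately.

A trigonal bipyramid has two axial and three equatorial sites, which are chemically inequivalent.
There are 4 geometric isomers: I axial, CH3CN axial; I equatorial, CH3CN axial; I axial, CH3CN equatorial; I equatorial, CH3CN equatorial.
Each arrangement has an internal mirror plane or centre of symmetry, so none is chiral.

4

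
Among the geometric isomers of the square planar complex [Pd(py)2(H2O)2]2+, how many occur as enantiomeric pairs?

There are 2 geometric isomers: py cis; py trans.
Each arrangement has an internal mirror plane or centre of symmetry, so none is chiral.

0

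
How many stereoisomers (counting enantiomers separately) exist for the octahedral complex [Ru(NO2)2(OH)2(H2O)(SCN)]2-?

In an octahedral complex each vertex has one trans partner and four cis neighbours.
Systematic placement gives 6 geometric isomers: NO2 cis, OH cis (3 arrangements, 2 chiral); NO2 cis, OH trans; NO2 trans, OH cis; NO2 trans, OH trans.
Of these, 2 lack any improper symmetry element and so occur as enantiomeric pairs, giving 6 + 2 = 8 stereoisomers in total.

8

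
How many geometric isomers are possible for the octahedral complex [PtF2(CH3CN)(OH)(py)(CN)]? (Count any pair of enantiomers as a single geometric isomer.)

Systematic enumeration (placing each ligand type in turn and discarding arrangements equivalent by rotation or reflection) gives 9 geometric isomers.

9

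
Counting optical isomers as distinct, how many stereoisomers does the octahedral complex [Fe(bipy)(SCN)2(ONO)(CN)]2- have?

The six octahedral sites form three mutually perpendicular trans pairs.
Each bipy is bidentate and must span two cis positions.
Systematic placement gives 4 geometric isomers: SCN cis (3 arrangements, 2 chiral); SCN trans.
Of these, 2 lack any improper symmetry element and so occur as enantiomeric pairs, giving 4 + 2 = 6 stereoisomers in total.

6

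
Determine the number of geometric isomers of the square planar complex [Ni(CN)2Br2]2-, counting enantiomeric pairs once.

2

A square has two trans pairs of vertices; adjacent vertices are cis.
The distinct arrangements are (2 in all): CN cis; CN trans.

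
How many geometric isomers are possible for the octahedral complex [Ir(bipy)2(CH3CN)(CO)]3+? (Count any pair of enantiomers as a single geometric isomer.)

2

An octahedron has six vertices in three trans pairs; every non-trans pair is cis.
Each bipy is bidentate and must span two cis positions.
Systematic placement gives 2 geometric isomers: CH3CN and CO mutually trans; CH3CN and CO mutually cis (chiral).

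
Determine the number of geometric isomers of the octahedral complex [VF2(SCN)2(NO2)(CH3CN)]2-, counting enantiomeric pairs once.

There are 6 geometric isomers: F cis, SCN trans; F cis, SCN cis (3 arrangements, 2 chiral); F trans, SCN trans; F trans, SCN cis.

6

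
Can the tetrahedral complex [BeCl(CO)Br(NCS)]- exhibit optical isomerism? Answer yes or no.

In a tetrahedral complex all four positions are equivalent and every pair of ligands is adjacent — there is no cis/trans distinction.
Only one geometric arrangement is possible; it has no improper symmetry element, so it exists as a pair of enantiomers (2 stereoisomers).

yes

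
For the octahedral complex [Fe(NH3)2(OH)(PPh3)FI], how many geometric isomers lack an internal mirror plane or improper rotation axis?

The six octahedral sites form three mutually perpendicular trans pairs.
Systematic enumeration (placing each ligand type in turn and discarding arrangements equivalent by rotation or reflection) gives 9 geometric isomers.
Of these, 6 lack any improper symmetry element and so occur as enantiomeric pairs, giving 9 + 6 = 15 stereoisomers in total.

6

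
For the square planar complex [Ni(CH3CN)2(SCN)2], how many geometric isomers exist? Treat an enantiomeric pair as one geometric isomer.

2

A square has two trans pairs of vertices; adjacent vertices are cis.
The distinct arrangements are (2 in all): CH3CN cis; CH3CN trans.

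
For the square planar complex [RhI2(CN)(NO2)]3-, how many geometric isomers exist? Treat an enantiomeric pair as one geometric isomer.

2

A square has two trans pairs of vertices; adjacent vertices are cis.
The distinct arrangements are (2 in all): I cis; I trans.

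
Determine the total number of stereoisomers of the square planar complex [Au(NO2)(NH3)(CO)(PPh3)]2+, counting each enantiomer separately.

Systematic placement gives 3 geometric isomers: (CO/NO2 trans, NH3/PPh3 trans); (CO/PPh3 trans, NH3/NO2 trans); (CO/NH3 trans, NO2/PPh3 trans).
Each arrangement has an internal mirror plane or centre of symmetry, so none is chiral.

3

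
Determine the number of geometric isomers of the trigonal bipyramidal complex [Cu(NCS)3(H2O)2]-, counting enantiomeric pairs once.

A trigonal bipyramid has two axial and three equatorial sites, which are chemically inequivalent.
Working through the distinct placements yields 3 geometric isomers: H2O both axial; H2O one axial, one equatorial; H2O both equatorial.

3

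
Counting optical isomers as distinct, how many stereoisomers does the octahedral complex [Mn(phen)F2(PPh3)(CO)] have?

6

An octahedron has six vertices in three trans pairs; every non-trans pair is cis.
Each phen is bidentate and must span two cis positions.
The distinct arrangements are (4 in all): F cis (3 arrangements, 2 chiral); F trans.
Of these, 2 lack any improper symmetry element and so occur as enantiomeric pairs, giving 4 + 2 = 6 stereoisomers in total.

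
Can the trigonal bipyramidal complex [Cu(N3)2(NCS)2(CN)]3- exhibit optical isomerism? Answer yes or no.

In a trigonal bipyramid the two axial positions differ from the three equatorial ones.
Placing the ligands in turn and identifying arrangements related by rotation or reflection leaves 5 distinct geometric isomers.
One of these lacks any improper symmetry element and so occurs as an enantiomeric pair, giving 5 + 1 = 6 stereoisomers in total.

yes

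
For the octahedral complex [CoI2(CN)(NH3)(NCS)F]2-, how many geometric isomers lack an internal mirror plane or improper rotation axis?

6

An octahedron has six vertices in three trans pairs; every non-trans pair is cis.
Systematic enumeration (placing each ligand type in turn and discarding arrangements equivalent by rotation or reflection) gives 9 geometric isomers.
Of these, 6 lack any improper symmetry element and so occur as enantiomeric pairs, giving 9 + 6 = 15 stereoisomers in total.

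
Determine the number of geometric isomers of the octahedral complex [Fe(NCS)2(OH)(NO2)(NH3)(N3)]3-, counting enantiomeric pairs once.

The six octahedral sites form three mutually perpendicular trans pairs.
Exhaustive case analysis gives 9 geometric isomers.

9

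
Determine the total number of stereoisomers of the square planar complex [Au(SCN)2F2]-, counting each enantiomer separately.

Working through the distinct placements yields 2 geometric isomers: SCN cis; SCN trans.
Each arrangement has an internal mirror plane or centre of symmetry, so none is chiral.

2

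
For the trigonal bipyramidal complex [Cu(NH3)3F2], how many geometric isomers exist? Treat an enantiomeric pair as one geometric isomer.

A trigonal bipyramid has two axial and three equatorial sites, which are chemically inequivalent.
Systematic placement gives 3 geometric isomers: F both axial; F one axial, one equatorial; F both equatorial.

3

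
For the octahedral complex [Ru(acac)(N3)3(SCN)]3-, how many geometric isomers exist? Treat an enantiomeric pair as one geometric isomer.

2

The six octahedral sites form three mutually perpendicular trans pairs.
Each acac is bidentate and must span two cis positions.
The distinct arrangements are (2 in all): N3 mer; N3 fac.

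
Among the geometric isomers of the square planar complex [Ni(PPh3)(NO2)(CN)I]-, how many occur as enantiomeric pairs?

0

Systematic placement gives 3 geometric isomers: (CN/NO2 trans, I/PPh3 trans); (CN/PPh3 trans, I/NO2 trans); (CN/I trans, NO2/PPh3 trans).
Each arrangement has an internal mirror plane or centre of symmetry, so none is chiral.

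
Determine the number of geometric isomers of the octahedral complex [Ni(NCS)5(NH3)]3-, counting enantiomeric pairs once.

1

An octahedron has six vertices in three trans pairs; every non-trans pair is cis.
Only one geometric arrangement is possible.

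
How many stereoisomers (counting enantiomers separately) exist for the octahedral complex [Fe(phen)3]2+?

The six octahedral sites form three mutually perpendicular trans pairs.
Each phen is bidentate and must span two cis positions.
Only one geometric arrangement is possible; it has no improper symmetry element, so it exists as a pair of enantiomers (2 stereoisomers).

2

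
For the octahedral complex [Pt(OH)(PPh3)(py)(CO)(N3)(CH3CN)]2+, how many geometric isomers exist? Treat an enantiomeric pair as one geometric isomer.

15

The six octahedral sites form three mutually perpendicular trans pairs.
Placing the ligands in turn and identifying arrangements related by rotation or reflection leaves 15 distinct geometric isomers.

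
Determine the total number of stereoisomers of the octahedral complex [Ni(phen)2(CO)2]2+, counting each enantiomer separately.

3

An octahedron has six vertices in three trans pairs; every non-trans pair is cis.
Each phen is bidentate and must span two cis positions.
Working through the distinct placements yields 2 geometric isomers: CO trans; CO cis (chiral).
One of these lacks any improper symmetry element and so occurs as an enantiomeric pair, giving 2 + 1 = 3 stereoisomers in total.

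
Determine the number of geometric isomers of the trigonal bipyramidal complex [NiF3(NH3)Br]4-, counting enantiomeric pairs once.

4

A trigonal bipyramid has two axial and three equatorial sites, which are chemically inequivalent.
There are 4 geometric isomers: NH3 equatorial, Br axial; NH3 axial, Br axial; NH3 equatorial, Br equatorial; NH3 axial, Br equatorial.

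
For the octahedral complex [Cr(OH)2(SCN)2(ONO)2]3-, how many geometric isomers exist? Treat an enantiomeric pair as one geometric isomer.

5

An octahedron has six vertices in three trans pairs; every non-trans pair is cis.
Systematic placement gives 5 geometric isomers: OH trans, SCN trans, ONO trans; OH trans, SCN cis, ONO cis; OH cis, SCN trans, ONO cis; OH cis, SCN cis, ONO cis (chiral); OH cis, SCN cis, ONO trans.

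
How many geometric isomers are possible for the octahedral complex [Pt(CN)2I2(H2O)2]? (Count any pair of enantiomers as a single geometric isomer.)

5

An octahedron has six vertices in three trans pairs; every non-trans pair is cis.
Working through the distinct placements yields 5 geometric isomers: CN trans, I trans, H2O trans; CN trans, I cis, H2O cis; CN cis, I trans, H2O cis; CN cis, I cis, H2O cis (chiral); CN cis, I cis, H2O trans.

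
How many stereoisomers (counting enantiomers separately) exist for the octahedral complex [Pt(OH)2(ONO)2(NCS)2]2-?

Systematic placement gives 5 geometric isomers: OH trans, ONO trans, NCS trans; OH cis, ONO cis, NCS trans; OH cis, ONO trans, NCS cis; OH cis, ONO cis, NCS cis (chiral); OH trans, ONO cis, NCS cis.
One of these lacks any improper symmetry element and so occurs as an enantiomeric pair, giving 5 + 1 = 6 stereoisomers in total.

6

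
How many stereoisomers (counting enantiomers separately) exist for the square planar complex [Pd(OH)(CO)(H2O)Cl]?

In a square planar complex each vertex has one trans partner and two cis neighbours.
Systematic placement gives 3 geometric isomers: (CO/H2O trans, Cl/OH trans); (CO/OH trans, Cl/H2O trans); (CO/Cl trans, H2O/OH trans).
Each arrangement has an internal mirror plane or centre of symmetry, so none is chiral.

3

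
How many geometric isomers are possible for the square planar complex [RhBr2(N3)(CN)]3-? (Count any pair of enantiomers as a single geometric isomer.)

Systematic placement gives 2 geometric isomers: Br cis; Br trans.

2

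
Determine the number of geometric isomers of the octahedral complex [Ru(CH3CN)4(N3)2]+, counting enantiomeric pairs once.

2

In an octahedral complex each vertex has one trans partner and four cis neighbours.
There are 2 geometric isomers: N3 trans; N3 cis.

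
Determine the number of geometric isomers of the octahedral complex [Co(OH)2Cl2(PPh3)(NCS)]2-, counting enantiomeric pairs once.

Systematic placement gives 6 geometric isomers: OH cis, Cl trans; OH trans, Cl trans; OH cis, Cl cis (3 arrangements, 2 chiral); OH trans, Cl cis.

6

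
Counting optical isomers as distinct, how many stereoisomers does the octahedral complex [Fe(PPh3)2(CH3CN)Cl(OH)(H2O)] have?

An octahedron has six vertices in three trans pairs; every non-trans pair is cis.
Placing the ligands in turn and identifying arrangements related by rotation or reflection leaves 9 distinct geometric isomers.
Of these, 6 lack any improper symmetry element and so occur as enantiomeric pairs, giving 9 + 6 = 15 stereoisomers in total.

15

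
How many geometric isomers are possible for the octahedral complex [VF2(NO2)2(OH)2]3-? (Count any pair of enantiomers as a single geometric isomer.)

In an octahedral complex each vertex has one trans partner and four cis neighbours.
Working through the distinct placements yields 5 geometric isomers: F trans, NO2 trans, OH trans; F trans, NO2 cis, OH cis; F cis, NO2 cis, OH trans; F cis, NO2 cis, OH cis (chiral); F cis, NO2 trans, OH cis.

5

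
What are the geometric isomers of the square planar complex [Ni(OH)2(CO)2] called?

cis and trans

A square has two trans pairs of vertices; adjacent vertices are cis.
Systematic placement gives 2 geometric isomers: OH cis; OH trans.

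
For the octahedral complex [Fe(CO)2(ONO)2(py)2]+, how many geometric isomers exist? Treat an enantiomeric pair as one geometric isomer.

An octahedron has six vertices in three trans pairs; every non-trans pair is cis.
There are 5 geometric isomers: CO trans, ONO trans, py trans; CO trans, ONO cis, py cis; CO cis, ONO cis, py trans; CO cis, ONO cis, py cis (chiral); CO cis, ONO trans, py cis.

5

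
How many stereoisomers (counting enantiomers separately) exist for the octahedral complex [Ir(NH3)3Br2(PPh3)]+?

3

The six octahedral sites form three mutually perpendicular trans pairs.
The distinct arrangements are (3 in all): NH3 mer, Br trans; NH3 fac, Br cis; NH3 mer, Br cis.
Each arrangement has an internal mirror plane or centre of symmetry, so none is chiral.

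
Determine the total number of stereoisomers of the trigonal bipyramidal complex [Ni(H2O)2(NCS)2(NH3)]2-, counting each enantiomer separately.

Systematic enumeration (placing each ligand type in turn and discarding arrangements equivalent by rotation or reflection) gives 5 geometric isomers.
One of these lacks any improper symmetry element and so occurs as an enantiomeric pair, giving 5 + 1 = 6 stereoisomers in total.

6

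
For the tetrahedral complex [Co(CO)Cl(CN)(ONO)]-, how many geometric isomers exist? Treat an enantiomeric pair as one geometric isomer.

In a tetrahedral complex all four positions are equivalent and every pair of ligands is adjacent — there is no cis/trans distinction.
Only one geometric arrangement is possible; it has no improper symmetry element, so it exists as a pair of enantiomers (2 stereoisomers).

1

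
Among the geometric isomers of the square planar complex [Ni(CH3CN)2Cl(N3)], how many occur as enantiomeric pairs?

A square has two trans pairs of vertices; adjacent vertices are cis.
The distinct arrangements are (2 in all): CH3CN cis; CH3CN trans.
Each arrangement has an internal mirror plane or centre of symmetry, so none is chiral.

0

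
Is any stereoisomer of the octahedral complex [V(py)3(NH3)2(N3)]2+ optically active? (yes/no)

The distinct arrangements are (3 in all): py mer, NH3 cis; py mer, NH3 trans; py fac, NH3 cis.
Each arrangement has an internal mirror plane or centre of symmetry, so none is chiral.

no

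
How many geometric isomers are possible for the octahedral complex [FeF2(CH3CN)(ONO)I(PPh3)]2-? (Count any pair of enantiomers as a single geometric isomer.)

9

In an octahedral complex each vertex has one trans partner and four cis neighbours.
Placing the ligands in turn and identifying arrangements related by rotation or reflection leaves 9 distinct geometric isomers.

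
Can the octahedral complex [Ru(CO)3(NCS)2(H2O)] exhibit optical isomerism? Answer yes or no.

no

An octahedron has six vertices in three trans pairs; every non-trans pair is cis.
Working through the distinct placements yields 3 geometric isomers: CO mer, NCS trans; CO mer, NCS cis; CO fac, NCS cis.
Each arrangement has an internal mirror plane or centre of symmetry, so none is chiral.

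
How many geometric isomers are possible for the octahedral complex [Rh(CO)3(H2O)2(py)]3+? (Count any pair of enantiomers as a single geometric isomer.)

Working through the distinct placements yields 3 geometric isomers: CO mer, H2O cis; CO mer, H2O trans; CO fac, H2O cis.

3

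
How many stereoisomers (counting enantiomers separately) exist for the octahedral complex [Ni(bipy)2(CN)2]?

Each bipy is bidentate and must span two cis positions.
There are 2 geometric isomers: CN trans; CN cis (chiral).
One of these lacks any improper symmetry element and so occurs as an enantiomeric pair, giving 2 + 1 = 3 stereoisomers in total.

3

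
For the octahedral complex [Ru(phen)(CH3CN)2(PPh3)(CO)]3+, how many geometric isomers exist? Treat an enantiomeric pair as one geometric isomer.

An octahedron has six vertices in three trans pairs; every non-trans pair is cis.
Each phen is bidentate and must span two cis positions.
Working through the distinct placements yields 4 geometric isomers: CH3CN trans; CH3CN cis (3 arrangements, 2 chiral).

4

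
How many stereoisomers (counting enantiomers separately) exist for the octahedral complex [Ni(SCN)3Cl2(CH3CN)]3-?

In an octahedral complex each vertex has one trans partner and four cis neighbours.
There are 3 geometric isomers: SCN mer, Cl cis; SCN mer, Cl trans; SCN fac, Cl cis.
Each arrangement has an internal mirror plane or centre of symmetry, so none is chiral.

3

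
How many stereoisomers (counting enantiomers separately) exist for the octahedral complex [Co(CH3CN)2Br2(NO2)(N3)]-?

8

An octahedron has six vertices in three trans pairs; every non-trans pair is cis.
There are 6 geometric isomers: CH3CN trans, Br trans; CH3CN cis, Br trans; CH3CN cis, Br cis (3 arrangements, 2 chiral); CH3CN trans, Br cis.
Of these, 2 lack any improper symmetry element and so occur as enantiomeric pairs, giving 6 + 2 = 8 stereoisomers in total.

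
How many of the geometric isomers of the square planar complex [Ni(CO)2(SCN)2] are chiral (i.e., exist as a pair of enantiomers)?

The distinct arrangements are (2 in all): CO cis; CO trans.
Each arrangement has an internal mirror plane or centre of symmetry, so none is chiral.

0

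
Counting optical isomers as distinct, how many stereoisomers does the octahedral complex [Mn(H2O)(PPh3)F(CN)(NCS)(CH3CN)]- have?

30

The six octahedral sites form three mutually perpendicular trans pairs.
Systematic enumeration (placing each ligand type in turn and discarding arrangements equivalent by rotation or reflection) gives 15 geometric isomers.
Of these, 15 lack any improper symmetry element and so occur as enantiomeric pairs, giving 15 + 15 = 30 stereoisomers in total.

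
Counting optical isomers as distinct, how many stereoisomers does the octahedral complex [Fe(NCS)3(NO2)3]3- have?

An octahedron has six vertices in three trans pairs; every non-trans pair is cis.
There are 2 geometric isomers: NCS mer; NCS fac.
Each arrangement has an internal mirror plane or centre of symmetry, so none is chiral.

2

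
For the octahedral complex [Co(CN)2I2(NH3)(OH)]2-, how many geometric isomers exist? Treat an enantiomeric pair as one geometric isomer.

In an octahedral complex each vertex has one trans partner and four cis neighbours.
Systematic placement gives 6 geometric isomers: CN trans, I trans; CN trans, I cis; CN cis, I cis (3 arrangements, 2 chiral); CN cis, I trans.

6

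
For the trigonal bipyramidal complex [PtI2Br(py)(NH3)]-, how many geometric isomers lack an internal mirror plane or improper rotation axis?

Exhaustive case analysis gives 7 geometric isomers.
Of these, 3 lack any improper symmetry element and so occur as enantiomeric pairs, giving 7 + 3 = 10 stereoisomers in total.

3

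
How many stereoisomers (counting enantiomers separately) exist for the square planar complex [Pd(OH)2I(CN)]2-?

2

In a square planar complex each vertex has one trans partner and two cis neighbours.
Systematic placement gives 2 geometric isomers: OH cis; OH trans.
Each arrangement has an internal mirror plane or centre of symmetry, so none is chiral.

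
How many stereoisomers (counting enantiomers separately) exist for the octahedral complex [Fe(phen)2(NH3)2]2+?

The six octahedral sites form three mutually perpendicular trans pairs.
Each phen is bidentate and must span two cis positions.
Working through the distinct placements yields 2 geometric isomers: NH3 trans; NH3 cis (chiral).
One of these lacks any improper symmetry element and so occurs as an enantiomeric pair, giving 2 + 1 = 3 stereoisomers in total.

3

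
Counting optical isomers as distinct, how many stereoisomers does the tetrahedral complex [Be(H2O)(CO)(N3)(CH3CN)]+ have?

All four vertices of a tetrahedron are equivalent and mutually adjacent, so cis/trans isomerism cannot arise.
Only one geometric arrangement is possible; it has no improper symmetry element, so it exists as a pair of enantiomers (2 stereoisomers).

2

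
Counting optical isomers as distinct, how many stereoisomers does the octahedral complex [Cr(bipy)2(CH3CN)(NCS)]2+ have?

In an octahedral complex each vertex has one trans partner and four cis neighbours.
Each bipy is bidentate and must span two cis positions.
The distinct arrangements are (2 in all): CH3CN and NCS mutually trans; CH3CN and NCS mutually cis (chiral).
One of these lacks any improper symmetry element and so occurs as an enantiomeric pair, giving 2 + 1 = 3 stereoisomers in total.

3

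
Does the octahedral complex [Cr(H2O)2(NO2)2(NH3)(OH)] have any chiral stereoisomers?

yes

The six octahedral sites form three mutually perpendicular trans pairs.
The distinct arrangements are (6 in all): H2O trans, NO2 cis; H2O trans, NO2 trans; H2O cis, NO2 cis (3 arrangements, 2 chiral); H2O cis, NO2 trans.
Of these, 2 lack any improper symmetry element and so occur as enantiomeric pairs, giving 6 + 2 = 8 stereoisomers in total.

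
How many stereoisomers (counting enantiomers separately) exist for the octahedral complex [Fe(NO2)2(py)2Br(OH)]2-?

8

Systematic placement gives 6 geometric isomers: NO2 cis, py trans; NO2 cis, py cis (3 arrangements, 2 chiral); NO2 trans, py trans; NO2 trans, py cis.
Of these, 2 lack any improper symmetry element and so occur as enantiomeric pairs, giving 6 + 2 = 8 stereoisomers in total.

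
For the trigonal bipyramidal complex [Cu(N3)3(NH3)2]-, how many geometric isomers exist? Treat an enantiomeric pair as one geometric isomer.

In a trigonal bipyramid the two axial positions differ from the three equatorial ones.
Systematic placement gives 3 geometric isomers: NH3 both equatorial; NH3 one axial, one equatorial; NH3 both axial.

3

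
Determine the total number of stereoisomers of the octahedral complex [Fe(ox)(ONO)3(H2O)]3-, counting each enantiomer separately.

An octahedron has six vertices in three trans pairs; every non-trans pair is cis.
Each ox is bidentate and must span two cis positions.
The distinct arrangements are (2 in all): ONO fac; ONO mer.
Each arrangement has an internal mirror plane or centre of symmetry, so none is chiral.

2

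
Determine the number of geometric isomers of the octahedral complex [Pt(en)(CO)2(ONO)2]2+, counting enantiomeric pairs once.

An octahedron has six vertices in three trans pairs; every non-trans pair is cis.
Each en is bidentate and must span two cis positions.
There are 3 geometric isomers: CO trans, ONO cis; CO cis, ONO cis (chiral); CO cis, ONO trans.

3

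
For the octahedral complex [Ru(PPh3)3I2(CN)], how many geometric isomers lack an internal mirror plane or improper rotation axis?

0

An octahedron has six vertices in three trans pairs; every non-trans pair is cis.
There are 3 geometric isomers: PPh3 mer, I cis; PPh3 mer, I trans; PPh3 fac, I cis.
Each arrangement has an internal mirror plane or centre of symmetry, so none is chiral.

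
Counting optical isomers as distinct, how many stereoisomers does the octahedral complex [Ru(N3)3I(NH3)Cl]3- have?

5

An octahedron has six vertices in three trans pairs; every non-trans pair is cis.
The distinct arrangements are (4 in all): N3 mer (3 arrangements); N3 fac (chiral).
One of these lacks any improper symmetry element and so occurs as an enantiomeric pair, giving 4 + 1 = 5 stereoisomers in total.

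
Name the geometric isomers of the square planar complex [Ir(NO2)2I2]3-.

Systematic placement gives 2 geometric isomers: NO2 cis; NO2 trans.

cis and trans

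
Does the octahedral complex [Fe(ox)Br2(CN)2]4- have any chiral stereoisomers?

yes

The six octahedral sites form three mutually perpendicular trans pairs.
Each ox is bidentate and must span two cis positions.
There are 3 geometric isomers: Br trans, CN cis; Br cis, CN cis (chiral); Br cis, CN trans.
One of these lacks any improper symmetry element and so occurs as an enantiomeric pair, giving 3 + 1 = 4 stereoisomers in total.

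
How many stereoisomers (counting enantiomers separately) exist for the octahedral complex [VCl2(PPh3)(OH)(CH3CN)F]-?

An octahedron has six vertices in three trans pairs; every non-trans pair is cis.
Exhaustive case analysis gives 9 geometric isomers.
Of these, 6 lack any improper symmetry element and so occur as enantiomeric pairs, giving 9 + 6 = 15 stereoisomers in total.

15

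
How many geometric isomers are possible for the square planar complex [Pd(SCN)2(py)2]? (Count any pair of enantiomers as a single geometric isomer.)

A square has two trans pairs of vertices; adjacent vertices are cis.
Working through the distinct placements yields 2 geometric isomers: SCN cis; SCN trans.

2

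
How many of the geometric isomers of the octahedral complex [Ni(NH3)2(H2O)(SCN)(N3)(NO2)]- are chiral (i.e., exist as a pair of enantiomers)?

The six octahedral sites form three mutually perpendicular trans pairs.
Placing the ligands in turn and identifying arrangements related by rotation or reflection leaves 9 distinct geometric isomers.
Of these, 6 lack any improper symmetry element and so occur as enantiomeric pairs, giving 9 + 6 = 15 stereoisomers in total.

6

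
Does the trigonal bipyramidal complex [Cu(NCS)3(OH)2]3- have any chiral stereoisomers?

The distinct arrangements are (3 in all): OH both equatorial; OH one axial, one equatorial; OH both axial.
Each arrangement has an internal mirror plane or centre of symmetry, so none is chiral.

no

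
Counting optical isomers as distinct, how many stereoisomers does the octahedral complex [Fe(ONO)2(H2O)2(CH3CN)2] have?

6

An octahedron has six vertices in three trans pairs; every non-trans pair is cis.
Systematic placement gives 5 geometric isomers: ONO trans, H2O trans, CH3CN trans; ONO cis, H2O cis, CH3CN trans; ONO trans, H2O cis, CH3CN cis; ONO cis, H2O cis, CH3CN cis (chiral); ONO cis, H2O trans, CH3CN cis.
One of these lacks any improper symmetry element and so occurs as an enantiomeric pair, giving 5 + 1 = 6 stereoisomers in total.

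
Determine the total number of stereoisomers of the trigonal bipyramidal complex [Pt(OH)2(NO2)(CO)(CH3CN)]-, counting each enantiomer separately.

A trigonal bipyramid has two axial and three equatorial sites, which are chemically inequivalent.
Exhaustive case analysis gives 7 geometric isomers.
Of these, 3 lack any improper symmetry element and so occur as enantiomeric pairs, giving 7 + 3 = 10 stereoisomers in total.

10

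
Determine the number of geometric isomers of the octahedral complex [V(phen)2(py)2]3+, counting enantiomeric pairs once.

The six octahedral sites form three mutually perpendicular trans pairs.
Each phen is bidentate and must span two cis positions.
There are 2 geometric isomers: py trans; py cis (chiral).

2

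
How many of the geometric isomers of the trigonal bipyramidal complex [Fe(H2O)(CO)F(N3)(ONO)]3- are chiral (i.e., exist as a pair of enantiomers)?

10

A trigonal bipyramid has two axial and three equatorial sites, which are chemically inequivalent.
Exhaustive case analysis gives 10 geometric isomers.
Of these, 10 lack any improper symmetry element and so occur as enantiomeric pairs, giving 10 + 10 = 20 stereoisomers in total.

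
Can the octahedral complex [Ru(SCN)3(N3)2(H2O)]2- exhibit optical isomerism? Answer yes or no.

The distinct arrangements are (3 in all): SCN mer, N3 cis; SCN mer, N3 trans; SCN fac, N3 cis.
Each arrangement has an internal mirror plane or centre of symmetry, so none is chiral.

no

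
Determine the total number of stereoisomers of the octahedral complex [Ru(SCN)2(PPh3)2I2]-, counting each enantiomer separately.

In an octahedral complex each vertex has one trans partner and four cis neighbours.
Working through the distinct placements yields 5 geometric isomers: SCN trans, PPh3 trans, I trans; SCN cis, PPh3 cis, I trans; SCN trans, PPh3 cis, I cis; SCN cis, PPh3 cis, I cis (chiral); SCN cis, PPh3 trans, I cis.
One of these lacks any improper symmetry element and so occurs as an enantiomeric pair, giving 5 + 1 = 6 stereoisomers in total.

6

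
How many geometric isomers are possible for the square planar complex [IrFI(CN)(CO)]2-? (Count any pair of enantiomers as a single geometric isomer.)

3

In a square planar complex each vertex has one trans partner and two cis neighbours.
There are 3 geometric isomers: (CN/F trans, CO/I trans); (CN/I trans, CO/F trans); (CN/CO trans, F/I trans).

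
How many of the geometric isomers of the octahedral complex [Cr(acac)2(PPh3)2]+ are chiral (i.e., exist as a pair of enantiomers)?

1

Each acac is bidentate and must span two cis positions.
Systematic placement gives 2 geometric isomers: PPh3 trans; PPh3 cis (chiral).
One of these lacks any improper symmetry element and so occurs as an enantiomeric pair, giving 2 + 1 = 3 stereoisomers in total.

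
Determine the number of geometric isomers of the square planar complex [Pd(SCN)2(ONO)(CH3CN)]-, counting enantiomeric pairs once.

A square has two trans pairs of vertices; adjacent vertices are cis.
There are 2 geometric isomers: SCN cis; SCN trans.

2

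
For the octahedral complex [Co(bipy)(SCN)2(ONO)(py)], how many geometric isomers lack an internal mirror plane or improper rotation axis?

The six octahedral sites form three mutually perpendicular trans pairs.
Each bipy is bidentate and must span two cis positions.
Systematic placement gives 4 geometric isomers: SCN cis (3 arrangements, 2 chiral); SCN trans.
Of these, 2 lack any improper symmetry element and so occur as enantiomeric pairs, giving 4 + 2 = 6 stereoisomers in total.

2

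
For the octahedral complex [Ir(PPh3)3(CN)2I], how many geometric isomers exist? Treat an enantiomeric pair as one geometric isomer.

There are 3 geometric isomers: PPh3 mer, CN trans; PPh3 mer, CN cis; PPh3 fac, CN cis.

3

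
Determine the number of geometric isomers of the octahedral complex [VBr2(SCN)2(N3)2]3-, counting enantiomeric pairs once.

The six octahedral sites form three mutually perpendicular trans pairs.
Systematic placement gives 5 geometric isomers: Br trans, SCN trans, N3 trans; Br trans, SCN cis, N3 cis; Br cis, SCN trans, N3 cis; Br cis, SCN cis, N3 cis (chiral); Br cis, SCN cis, N3 trans.

5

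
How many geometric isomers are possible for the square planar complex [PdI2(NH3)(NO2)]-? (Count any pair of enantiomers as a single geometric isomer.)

2

A square has two trans pairs of vertices; adjacent vertices are cis.
There are 2 geometric isomers: I cis; I trans.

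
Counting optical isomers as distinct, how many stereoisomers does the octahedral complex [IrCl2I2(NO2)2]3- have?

The six octahedral sites form three mutually perpendicular trans pairs.
Working through the distinct placements yields 5 geometric isomers: Cl trans, I trans, NO2 trans; Cl trans, I cis, NO2 cis; Cl cis, I cis, NO2 trans; Cl cis, I cis, NO2 cis (chiral); Cl cis, I trans, NO2 cis.
One of these lacks any improper symmetry element and so occurs as an enantiomeric pair, giving 5 + 1 = 6 stereoisomers in total.

6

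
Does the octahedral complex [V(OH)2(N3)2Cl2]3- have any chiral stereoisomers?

yes

An octahedron has six vertices in three trans pairs; every non-trans pair is cis.
Systematic placement gives 5 geometric isomers: OH trans, N3 trans, Cl trans; OH cis, N3 cis, Cl trans; OH trans, N3 cis, Cl cis; OH cis, N3 cis, Cl cis (chiral); OH cis, N3 trans, Cl cis.
One of these lacks any improper symmetry element and so occurs as an enantiomeric pair, giving 5 + 1 = 6 stereoisomers in total.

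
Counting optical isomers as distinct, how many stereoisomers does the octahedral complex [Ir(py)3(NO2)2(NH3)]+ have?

3

In an octahedral complex each vertex has one trans partner and four cis neighbours.
Working through the distinct placements yields 3 geometric isomers: py mer, NO2 cis; py mer, NO2 trans; py fac, NO2 cis.
Each arrangement has an internal mirror plane or centre of symmetry, so none is chiral.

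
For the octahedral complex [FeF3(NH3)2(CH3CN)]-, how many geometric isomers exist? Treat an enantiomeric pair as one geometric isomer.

3

An octahedron has six vertices in three trans pairs; every non-trans pair is cis.
Systematic placement gives 3 geometric isomers: F mer, NH3 trans; F fac, NH3 cis; F mer, NH3 cis.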